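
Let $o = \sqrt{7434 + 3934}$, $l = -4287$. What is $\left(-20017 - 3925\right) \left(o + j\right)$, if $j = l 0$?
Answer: $- 335188 \sqrt{58} \approx -2.5527 \cdot 10^{6}$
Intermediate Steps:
$j = 0$ ($j = \left(-4287\right) 0 = 0$)
$o = 14 \sqrt{58}$ ($o = \sqrt{11368} = 14 \sqrt{58} \approx 106.62$)
$\left(-20017 - 3925\right) \left(o + j\right) = \left(-20017 - 3925\right) \left(14 \sqrt{58} + 0\right) = - 23942 \cdot 14 \sqrt{58} = - 335188 \sqrt{58}$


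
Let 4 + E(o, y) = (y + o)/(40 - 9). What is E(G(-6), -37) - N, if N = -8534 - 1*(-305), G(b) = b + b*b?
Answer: 254968/31 ≈ 8224.8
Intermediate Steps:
G(b) = b + b**2
E(o, y) = -4 + o/31 + y/31 (E(o, y) = -4 + (y + o)/(40 - 9) = -4 + (o + y)/31 = -4 + (o + y)*(1/31) = -4 + (o/31 + y/31) = -4 + o/31 + y/31)
N = -8229 (N = -8534 + 305 = -8229)
E(G(-6), -37) - N = (-4 + (-6*(1 - 6))/31 + (1/31)*(-37)) - 1*(-8229) = (-4 + (-6*(-5))/31 - 37/31) + 8229 = (-4 + (1/31)*30 - 37/31) + 8229 = (-4 + 30/31 - 37/31) + 8229 = -131/31 + 8229 = 254968/31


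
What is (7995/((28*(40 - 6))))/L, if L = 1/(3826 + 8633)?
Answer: 99609705/952 ≈ 1.0463e+5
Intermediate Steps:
L = 1/12459 ≈ 8.0263e-5
(7995/((28*(40 - 6))))/L = (7995/((28*(40 - 6))))/(1/12459) = (7995/((28*34)))*12459 = (7995/952)*12459 = 99609705/952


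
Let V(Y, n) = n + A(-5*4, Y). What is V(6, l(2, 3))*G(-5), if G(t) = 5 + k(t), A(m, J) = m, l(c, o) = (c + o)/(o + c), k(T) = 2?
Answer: -133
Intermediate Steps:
l(c, o) = 1 (l(c, o) = (c + o)/(c + o) = 1)
G(t) = 7 (G(t) = 5 + 2 = 7)
V(Y, n) = -20 + n (V(Y, n) = n - 5*4 = n - 20 = -20 + n)
V(6, l(2, 3))*G(-5) = (-20 + 1)*7 = -19*7 = -133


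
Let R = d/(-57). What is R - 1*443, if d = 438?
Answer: -8563/19 ≈ -450.68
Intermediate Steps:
R = -146/19 (R = 438/(-57) = 438*(-1/57) = -146/19 ≈ -7.6842)
R - 1*443 = -146/19 - 1*443 = -146/19 - 443 = -8563/19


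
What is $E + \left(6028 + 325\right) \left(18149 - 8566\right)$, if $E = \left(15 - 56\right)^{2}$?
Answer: $60882480$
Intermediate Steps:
$E = 1681$ ($E = \left(-41\right)^{2} = 1681$)
$E + \left(6028 + 325\right) \left(18149 - 8566\right) = 1681 + \left(6028 + 325\right) \left(18149 - 8566\right) = 1681 + 6353 \cdot 9583 = 1681 + 60880799 = 60882480$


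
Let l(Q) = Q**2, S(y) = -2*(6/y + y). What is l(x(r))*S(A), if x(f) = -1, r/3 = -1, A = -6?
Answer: 14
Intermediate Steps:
r = -3 (r = 3*(-1) = -3)
S(y) = -12/y - 2*y (S(y) = -2*(y + 6/y) = -12/y - 2*y)
l(x(r))*S(A) = (-1)**2*(-12/(-6) - 2*(-6)) = 1*(-12*(-1/6) + 12) = 1*(2 + 12) = 1*14 = 14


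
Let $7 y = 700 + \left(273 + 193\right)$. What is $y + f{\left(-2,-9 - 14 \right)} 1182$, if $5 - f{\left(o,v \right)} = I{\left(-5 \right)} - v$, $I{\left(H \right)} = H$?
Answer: $- \frac{106396}{7} \approx -15199.0$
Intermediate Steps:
$y = \frac{1166}{7}$ ($y = \frac{700 + \left(273 + 193\right)}{7} = \frac{700 + 466}{7} = \frac{1}{7} \cdot 1166 = \frac{1166}{7} \approx 166.57$)
$f{\left(o,v \right)} = 10 + v$ ($f{\left(o,v \right)} = 5 - \left(-5 - v\right) = 5 + \left(5 + v\right) = 10 + v$)
$y + f{\left(-2,-9 - 14 \right)} 1182 = \frac{1166}{7} + \left(10 - 23\right) 1182 = \frac{1166}{7} - 15366 = - \frac{106396}{7}$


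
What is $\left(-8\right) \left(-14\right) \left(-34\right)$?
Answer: $-3808$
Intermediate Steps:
$\left(-8\right) \left(-14\right) \left(-34\right) = 112 \left(-34\right) = -3808$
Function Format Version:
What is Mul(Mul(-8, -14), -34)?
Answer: -3808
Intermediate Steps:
Mul(Mul(-8, -14), -34) = Mul(112, -34) = -3808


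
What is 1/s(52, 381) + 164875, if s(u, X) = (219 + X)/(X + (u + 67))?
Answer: 989255/6 ≈ 1.6488e+5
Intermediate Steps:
s(u, X) = (219 + X)/(67 + X + u) (s(u, X) = (219 + X)/(X + (67 + u)) = (219 + X)/(67 + X + u))
1/s(52, 381) + 164875 = 1/((219 + 381)/(67 + 381 + 52)) + 164875 = 1/(600/500) + 164875 = 1/((1/500)*600) + 164875 = 1/(6/5) + 164875 = ⅚ + 164875 = 989255/6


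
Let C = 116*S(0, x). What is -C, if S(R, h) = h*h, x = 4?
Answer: -1856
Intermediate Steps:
S(R, h) = h²
C = 1856 (C = 116*4² = 116*16 = 1856)
-C = -1*1856 = -1856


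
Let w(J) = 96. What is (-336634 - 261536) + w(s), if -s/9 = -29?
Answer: -598074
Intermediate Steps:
s = 261 (s = -9*(-29) = 261)
(-336634 - 261536) + w(s) = (-336634 - 261536) + 96 = -598170 + 96 = -598074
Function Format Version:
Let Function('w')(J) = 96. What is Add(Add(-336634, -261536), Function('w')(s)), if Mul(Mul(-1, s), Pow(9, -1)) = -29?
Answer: -598074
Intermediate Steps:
s = 261 (s = Mul(-9, -29) = 261)
Add(Add(-336634, -261536), Function('w')(s)) = Add(Add(-336634, -261536), 96) = Add(-598170, 96) = -598074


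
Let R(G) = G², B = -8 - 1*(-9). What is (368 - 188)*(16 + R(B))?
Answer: 3060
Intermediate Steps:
B = 1 (B = -8 + 9 = 1)
(368 - 188)*(16 + R(B)) = (368 - 188)*(16 + 1²) = 180*(16 + 1) = 180*17 = 3060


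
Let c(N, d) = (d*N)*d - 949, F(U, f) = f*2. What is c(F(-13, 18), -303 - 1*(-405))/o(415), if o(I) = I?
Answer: 74719/83 ≈ 900.23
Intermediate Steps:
F(U, f) = 2*f
c(N, d) = -949 + N*d² (c(N, d) = (N*d)*d - 949 = N*d² - 949 = -949 + N*d²)
c(F(-13, 18), -303 - 1*(-405))/o(415) = (-949 + (2*18)*(-303 - 1*(-405))²)/415 = (-949 + 36*(-303 + 405)²)*(1/415) = (-949 + 36*102²)*(1/415) = (-949 + 36*10404)*(1/415) = (-949 + 374544)*(1/415) = 373595*(1/415) = 74719/83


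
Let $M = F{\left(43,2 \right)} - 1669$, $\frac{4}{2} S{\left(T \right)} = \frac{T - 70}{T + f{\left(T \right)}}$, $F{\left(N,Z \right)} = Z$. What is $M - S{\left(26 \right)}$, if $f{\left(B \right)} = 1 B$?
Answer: $- \frac{43331}{26} \approx -1666.6$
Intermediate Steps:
$f{\left(B \right)} = B$
$S{\left(T \right)} = \frac{-70 + T}{4 T}$ ($S{\left(T \right)} = \frac{\left(T - 70\right) \frac{1}{T + T}}{2} = \frac{\left(-70 + T\right) \frac{1}{2 T}}{2} = \frac{\frac{1}{2} \frac{1}{T} \left(-70 + T\right)}{2} = \frac{-70 + T}{4 T}$)
$M = -1667$ ($M = 2 - 1669 = -1667$)
$M - S{\left(26 \right)} = -1667 - \frac{-70 + 26}{4 \cdot 26} = -1667 - \frac{1}{4} \cdot \frac{1}{26} \left(-44\right) = -1667 - - \frac{11}{26} = -1667 + \frac{11}{26} = - \frac{43331}{26}$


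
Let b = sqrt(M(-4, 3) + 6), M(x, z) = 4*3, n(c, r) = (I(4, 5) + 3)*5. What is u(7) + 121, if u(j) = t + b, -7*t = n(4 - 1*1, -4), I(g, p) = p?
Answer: 807/7 + 3*sqrt(2) ≈ 119.53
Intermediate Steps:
n(c, r) = 40 (n(c, r) = (5 + 3)*5 = 8*5 = 40)
t = -40/7 (t = -1/7*40 = -40/7 ≈ -5.7143)
M(x, z) = 12
b = 3*sqrt(2) (b = sqrt(12 + 6) = sqrt(18) = 3*sqrt(2) ≈ 4.2426)
u(j) = -40/7 + 3*sqrt(2)
u(7) + 121 = (-40/7 + 3*sqrt(2)) + 121 = 807/7 + 3*sqrt(2)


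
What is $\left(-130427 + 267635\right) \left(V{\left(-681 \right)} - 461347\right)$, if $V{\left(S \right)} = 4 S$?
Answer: $-63674253768$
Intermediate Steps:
$\left(-130427 + 267635\right) \left(V{\left(-681 \right)} - 461347\right) = \left(-130427 + 267635\right) \left(4 \left(-681\right) - 461347\right) = 137208 \left(-2724 - 461347\right) = 137208 \left(-464071\right) = -63674253768$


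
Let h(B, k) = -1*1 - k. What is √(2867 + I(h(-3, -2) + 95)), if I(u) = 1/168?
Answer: √20229594/84 ≈ 53.544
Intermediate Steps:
h(B, k) = -1 - k
I(u) = 1/168
√(2867 + I(h(-3, -2) + 95)) = √(2867 + 1/168) = √(481657/168) = √20229594/84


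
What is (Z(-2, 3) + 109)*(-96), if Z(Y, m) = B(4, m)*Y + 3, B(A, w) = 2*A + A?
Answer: -8448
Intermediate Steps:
B(A, w) = 3*A
Z(Y, m) = 3 + 12*Y (Z(Y, m) = (3*4)*Y + 3 = 12*Y + 3 = 3 + 12*Y)
(Z(-2, 3) + 109)*(-96) = ((3 + 12*(-2)) + 109)*(-96) = ((3 - 24) + 109)*(-96) = (-21 + 109)*(-96) = 88*(-96) = -8448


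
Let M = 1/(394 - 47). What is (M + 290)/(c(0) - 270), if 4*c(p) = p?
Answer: -100631/93690 ≈ -1.0741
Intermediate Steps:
c(p) = p/4
M = 1/347 ≈ 0.0028818
(M + 290)/(c(0) - 270) = (1/347 + 290)/((1/4)*0 - 270) = 100631/(347*(0 - 270)) = (100631/347)/(-270) = (100631/347)*(-1/270) = -100631/93690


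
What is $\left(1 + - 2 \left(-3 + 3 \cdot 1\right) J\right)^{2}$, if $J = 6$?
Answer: $1$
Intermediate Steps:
$\left(1 + - 2 \left(-3 + 3 \cdot 1\right) J\right)^{2} = \left(1 + - 2 \left(-3 + 3 \cdot 1\right) 6\right)^{2} = \left(1 + - 2 \left(-3 + 3\right) 6\right)^{2} = \left(1 + \left(-2\right) 0 \cdot 6\right)^{2} = \left(1 + 0 \cdot 6\right)^{2} = \left(1 + 0\right)^{2} = 1^{2} = 1$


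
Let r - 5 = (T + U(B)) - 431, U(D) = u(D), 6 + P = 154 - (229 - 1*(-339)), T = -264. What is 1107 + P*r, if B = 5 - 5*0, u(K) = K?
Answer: 288807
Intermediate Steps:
P = -420 (P = -6 + (154 - (229 - 1*(-339))) = -6 + (154 - (229 + 339)) = -6 + (154 - 1*568) = -6 + (154 - 568) = -6 - 414 = -420)
B = 5 (B = 5 + 0 = 5)
U(D) = D
r = -685 (r = 5 + ((-264 + 5) - 431) = 5 + (-259 - 431) = 5 - 690 = -685)
1107 + P*r = 1107 - 420*(-685) = 1107 + 287700 = 288807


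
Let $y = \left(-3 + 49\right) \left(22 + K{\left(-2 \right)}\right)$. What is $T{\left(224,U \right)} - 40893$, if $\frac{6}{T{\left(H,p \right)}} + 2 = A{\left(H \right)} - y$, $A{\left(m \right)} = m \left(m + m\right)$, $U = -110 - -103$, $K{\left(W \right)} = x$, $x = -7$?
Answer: $- \frac{679232729}{16610} \approx -40893.0$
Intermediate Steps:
$K{\left(W \right)} = -7$
$U = -7$ ($U = -110 + 103 = -7$)
$A{\left(m \right)} = 2 m^{2}$ ($A{\left(m \right)} = m 2 m = 2 m^{2}$)
$y = 690$ ($y = \left(-3 + 49\right) \left(22 - 7\right) = 46 \cdot 15 = 690$)
$T{\left(H,p \right)} = \frac{6}{-692 + 2 H^{2}}$ ($T{\left(H,p \right)} = \frac{6}{-2 + \left(2 H^{2} - 690\right)} = \frac{6}{-2 + \left(-690 + 2 H^{2}\right)} = \frac{6}{-692 + 2 H^{2}}$)
$T{\left(224,U \right)} - 40893 = \frac{3}{-346 + 224^{2}} - 40893 = \frac{3}{-346 + 50176} - 40893 = \frac{3}{49830} - 40893 = 3 \cdot \frac{1}{49830} - 40893 = \frac{1}{16610} - 40893 = - \frac{679232729}{16610}$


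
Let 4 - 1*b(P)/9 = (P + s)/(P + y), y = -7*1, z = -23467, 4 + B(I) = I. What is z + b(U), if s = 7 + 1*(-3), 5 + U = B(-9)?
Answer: -585901/25 ≈ -23436.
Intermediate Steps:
B(I) = -4 + I
U = -18 (U = -5 + (-4 - 9) = -5 - 13 = -18)
y = -7
s = 4 (s = 7 - 3 = 4)
b(P) = 36 - 9*(4 + P)/(-7 + P) (b(P) = 36 - 9*(P + 4)/(P - 7) = 36 - 9*(4 + P)/(-7 + P))
z + b(U) = -23467 + 9*(-32 + 3*(-18))/(-7 - 18) = -23467 + 9*(-32 - 54)/(-25) = -23467 + 9*(-1/25)*(-86) = -23467 + 774/25 = -585901/25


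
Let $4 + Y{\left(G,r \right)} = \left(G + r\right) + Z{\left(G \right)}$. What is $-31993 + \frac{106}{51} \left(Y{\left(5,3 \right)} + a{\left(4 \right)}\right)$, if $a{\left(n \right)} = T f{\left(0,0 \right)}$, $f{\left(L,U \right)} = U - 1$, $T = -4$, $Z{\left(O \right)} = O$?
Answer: $- \frac{1630265}{51} \approx -31966.0$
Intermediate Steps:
$f{\left(L,U \right)} = -1 + U$ ($f{\left(L,U \right)} = U - 1 = -1 + U$)
$a{\left(n \right)} = 4$ ($a{\left(n \right)} = - 4 \left(-1 + 0\right) = \left(-4\right) \left(-1\right) = 4$)
$Y{\left(G,r \right)} = -4 + r + 2 G$ ($Y{\left(G,r \right)} = -4 + \left(\left(G + r\right) + G\right) = -4 + \left(r + 2 G\right) = -4 + r + 2 G$)
$-31993 + \frac{106}{51} \left(Y{\left(5,3 \right)} + a{\left(4 \right)}\right) = -31993 + \frac{106}{51} \left(\left(-4 + 3 + 2 \cdot 5\right) + 4\right) = -31993 + 106 \cdot \frac{1}{51} \left(\left(-4 + 3 + 10\right) + 4\right) = -31993 + \frac{106 \left(9 + 4\right)}{51} = -31993 + \frac{106}{51} \cdot 13 = -31993 + \frac{1378}{51} = - \frac{1630265}{51}$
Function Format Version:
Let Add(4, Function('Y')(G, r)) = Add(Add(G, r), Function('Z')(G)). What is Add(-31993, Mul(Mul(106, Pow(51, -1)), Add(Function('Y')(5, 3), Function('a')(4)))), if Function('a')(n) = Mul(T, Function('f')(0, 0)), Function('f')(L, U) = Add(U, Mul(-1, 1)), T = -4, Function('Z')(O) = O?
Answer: Rational(-1630265, 51) ≈ -31966.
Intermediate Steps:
Function('f')(L, U) = Add(-1, U) (Function('f')(L, U) = Add(U, -1) = Add(-1, U))
Function('a')(n) = 4 (Function('a')(n) = Mul(-4, Add(-1, 0)) = Mul(-4, -1) = 4)
Function('Y')(G, r) = Add(-4, r, Mul(2, G)) (Function('Y')(G, r) = Add(-4, Add(Add(G, r), G)) = Add(-4, Add(r, Mul(2, G))) = Add(-4, r, Mul(2, G)))
Add(-31993, Mul(Mul(106, Pow(51, -1)), Add(Function('Y')(5, 3), Function('a')(4)))) = Add(-31993, Mul(Mul(106, Pow(51, -1)), Add(Add(-4, 3, Mul(2, 5)), 4))) = Add(-31993, Mul(Mul(106, Rational(1, 51)), Add(Add(-4, 3, 10), 4))) = Add(-31993, Mul(Rational(106, 51), Add(9, 4))) = Add(-31993, Mul(Rational(106, 51), 13)) = Add(-31993, Rational(1378, 51)) = Rational(-1630265, 51)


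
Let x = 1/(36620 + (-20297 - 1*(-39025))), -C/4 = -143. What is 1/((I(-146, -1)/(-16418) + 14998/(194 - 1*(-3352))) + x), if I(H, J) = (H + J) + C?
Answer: 805565620836/3386345141975 ≈ 0.23789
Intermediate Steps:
C = 572 (C = -4*(-143) = 572)
I(H, J) = 572 + H + J (I(H, J) = (H + J) + 572 = 572 + H + J)
x = 1/55348 (x = 1/(36620 + (-20297 + 39025)) = 1/(36620 + 18728) = 1/55348 ≈ 1.8068e-5)
1/((I(-146, -1)/(-16418) + 14998/(194 - 1*(-3352))) + x) = 1/(((572 - 146 - 1)/(-16418) + 14998/(194 - 1*(-3352))) + 1/55348) = 1/((425*(-1/16418) + 14998/(194 + 3352)) + 1/55348) = 1/((-425/16418 + 14998/3546) + 1/55348) = 1/((-425/16418 + 14998*(1/3546)) + 1/55348) = 1/((-425/16418 + 7499/1773) + 1/55348) = 1/(122365057/29109114 + 1/55348) = 1/(3386345141975/805565620836) = 805565620836/3386345141975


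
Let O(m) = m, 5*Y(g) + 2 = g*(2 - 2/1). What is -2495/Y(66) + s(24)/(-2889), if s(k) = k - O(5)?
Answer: 36040237/5778 ≈ 6237.5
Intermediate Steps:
Y(g) = -⅖ (Y(g) = -⅖ + (g*(2 - 2/1))/5 = -⅖ + (g*(2 - 2*1))/5 = -⅖ + (g*(2 - 2))/5 = -⅖ + (g*0)/5 = -⅖ + (⅕)*0 = -⅖ + 0 = -⅖)
s(k) = -5 + k (s(k) = k - 1*5 = k - 5 = -5 + k)
-2495/Y(66) + s(24)/(-2889) = -2495/(-⅖) + (-5 + 24)/(-2889) = -2495*(-5/2) + 19*(-1/2889) = 12475/2 - 19/2889 = 36040237/5778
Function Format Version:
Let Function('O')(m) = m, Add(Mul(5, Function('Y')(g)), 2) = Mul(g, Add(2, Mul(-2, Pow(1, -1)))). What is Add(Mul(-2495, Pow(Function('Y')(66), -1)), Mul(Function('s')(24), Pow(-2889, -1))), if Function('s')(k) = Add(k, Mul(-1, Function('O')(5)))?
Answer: Rational(36040237, 5778) ≈ 6237.5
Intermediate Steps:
Function('Y')(g) = Rational(-2, 5) (Function('Y')(g) = Add(Rational(-2, 5), Mul(Rational(1, 5), Mul(g, Add(2, Mul(-2, Pow(1, -1)))))) = Add(Rational(-2, 5), Mul(Rational(1, 5), Mul(g, Add(2, Mul(-2, 1))))) = Add(Rational(-2, 5), Mul(Rational(1, 5), Mul(g, Add(2, -2)))) = Add(Rational(-2, 5), Mul(Rational(1, 5), Mul(g, 0))) = Add(Rational(-2, 5), Mul(Rational(1, 5), 0)) = Add(Rational(-2, 5), 0) = Rational(-2, 5))
Function('s')(k) = Add(-5, k) (Function('s')(k) = Add(k, Mul(-1, 5)) = Add(k, -5) = Add(-5, k))
Add(Mul(-2495, Pow(Function('Y')(66), -1)), Mul(Function('s')(24), Pow(-2889, -1))) = Add(Mul(-2495, Pow(Rational(-2, 5), -1)), Mul(Add(-5, 24), Pow(-2889, -1))) = Add(Mul(-2495, Rational(-5, 2)), Mul(19, Rational(-1, 2889))) = Add(Rational(12475, 2), Rational(-19, 2889)) = Rational(36040237, 5778)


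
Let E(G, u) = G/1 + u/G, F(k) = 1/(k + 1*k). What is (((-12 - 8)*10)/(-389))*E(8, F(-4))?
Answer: 12775/3112 ≈ 4.1051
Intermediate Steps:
F(k) = 1/(2*k) (F(k) = 1/(k + k) = 1/(2*k))
E(G, u) = G + u/G (E(G, u) = G*1 + u/G = G + u/G)
(((-12 - 8)*10)/(-389))*E(8, F(-4)) = (((-12 - 8)*10)/(-389))*(8 + ((½)/(-4))/8) = (-20*10*(-1/389))*(8 + ((½)*(-¼))*(⅛)) = (-200*(-1/389))*(8 - ⅛*⅛) = 200*(8 - 1/64)/389 = (200/389)*(511/64) = 12775/3112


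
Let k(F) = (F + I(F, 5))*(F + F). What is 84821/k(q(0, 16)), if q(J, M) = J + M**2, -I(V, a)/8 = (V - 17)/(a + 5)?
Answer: 424105/165888 ≈ 2.5566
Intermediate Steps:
I(V, a) = -8*(-17 + V)/(5 + a) (I(V, a) = -8*(V - 17)/(a + 5) = -8*(-17 + V)/(5 + a))
k(F) = 2*F*(68/5 + F/5) (k(F) = (F + 8*(17 - F)/(5 + 5))*(F + F) = (F + 8*(17 - F)/10)*(2*F) = (F + 8*(1/10)*(17 - F))*(2*F) = (F + (68/5 - 4*F/5))*(2*F) = (68/5 + F/5)*(2*F) = 2*F*(68/5 + F/5))
84821/k(q(0, 16)) = 84821/((2*(0 + 16**2)*(68 + (0 + 16**2))/5)) = 84821/((2*(0 + 256)*(68 + (0 + 256))/5)) = 84821/(((2/5)*256*(68 + 256))) = 84821/(((2/5)*256*324)) = 84821/(165888/5) = 84821*(5/165888) = 424105/165888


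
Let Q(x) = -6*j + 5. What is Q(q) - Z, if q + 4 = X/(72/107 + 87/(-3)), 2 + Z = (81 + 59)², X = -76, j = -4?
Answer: -19569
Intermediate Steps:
Z = 19598 (Z = -2 + (81 + 59)² = -2 + 140² = -2 + 19600 = 19598)
q = -3992/3031 (q = -4 - 76/(72/107 + 87/(-3)) = -4 - 76/(72*(1/107) + 87*(-⅓)) = -4 - 76/(72/107 - 29) = -4 - 76/(-3031/107) = -4 - 76*(-107/3031) = -4 + 8132/3031 = -3992/3031 ≈ -1.3171)
Q(x) = 29 (Q(x) = -6*(-4) + 5 = 24 + 5 = 29)
Q(q) - Z = 29 - 1*19598 = 29 - 19598 = -19569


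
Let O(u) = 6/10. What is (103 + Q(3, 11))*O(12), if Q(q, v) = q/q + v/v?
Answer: 63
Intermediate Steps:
O(u) = ⅗ (O(u) = 6*(⅒) = ⅗)
Q(q, v) = 2 (Q(q, v) = 1 + 1 = 2)
(103 + Q(3, 11))*O(12) = (103 + 2)*(⅗) = 105*(⅗) = 63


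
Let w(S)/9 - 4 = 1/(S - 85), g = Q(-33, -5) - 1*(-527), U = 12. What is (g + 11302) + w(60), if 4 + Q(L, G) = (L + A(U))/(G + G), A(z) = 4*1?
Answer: 593177/50 ≈ 11864.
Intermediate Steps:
A(z) = 4
Q(L, G) = -4 + (4 + L)/(2*G) (Q(L, G) = -4 + (L + 4)/(G + G) = -4 + (4 + L)/((2*G)) = -4 + (4 + L)*(1/(2*G)) = -4 + (4 + L)/(2*G))
g = 5259/10 (g = (½)*(4 - 33 - 8*(-5))/(-5) - 1*(-527) = (½)*(-⅕)*(4 - 33 + 40) + 527 = (½)*(-⅕)*11 + 527 = -11/10 + 527 = 5259/10 ≈ 525.90)
w(S) = 36 + 9/(-85 + S) (w(S) = 36 + 9/(S - 85) = 36 + 9/(-85 + S))
(g + 11302) + w(60) = (5259/10 + 11302) + 9*(-339 + 4*60)/(-85 + 60) = 118279/10 + 9*(-339 + 240)/(-25) = 118279/10 + 9*(-1/25)*(-99) = 118279/10 + 891/25 = 593177/50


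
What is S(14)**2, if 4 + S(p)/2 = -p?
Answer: 1296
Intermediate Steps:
S(p) = -8 - 2*p (S(p) = -8 + 2*(-p) = -8 - 2*p)
S(14)**2 = (-8 - 2*14)**2 = (-8 - 28)**2 = (-36)**2 = 1296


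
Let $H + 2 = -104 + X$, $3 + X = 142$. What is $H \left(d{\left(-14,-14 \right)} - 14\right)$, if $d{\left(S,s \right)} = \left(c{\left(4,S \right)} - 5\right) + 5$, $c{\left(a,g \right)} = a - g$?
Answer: $132$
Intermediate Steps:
$X = 139$ ($X = -3 + 142 = 139$)
$H = 33$ ($H = -2 + \left(-104 + 139\right) = -2 + 35 = 33$)
$d{\left(S,s \right)} = 4 - S$ ($d{\left(S,s \right)} = \left(\left(4 - S\right) - 5\right) + 5 = \left(-1 - S\right) + 5 = 4 - S$)
$H \left(d{\left(-14,-14 \right)} - 14\right) = 33 \left(\left(4 - -14\right) - 14\right) = 33 \left(\left(4 + 14\right) - 14\right) = 33 \left(18 - 14\right) = 33 \cdot 4 = 132$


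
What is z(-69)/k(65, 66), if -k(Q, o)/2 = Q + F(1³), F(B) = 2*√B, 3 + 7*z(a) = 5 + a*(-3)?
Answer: -209/938 ≈ -0.22281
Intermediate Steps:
z(a) = 2/7 - 3*a/7 (z(a) = -3/7 + (5 + a*(-3))/7 = -3/7 + (5 - 3*a)/7 = -3/7 + (5/7 - 3*a/7) = 2/7 - 3*a/7)
k(Q, o) = -4 - 2*Q (k(Q, o) = -2*(Q + 2*√(1³)) = -2*(Q + 2*√1) = -2*(Q + 2*1) = -2*(Q + 2) = -2*(2 + Q) = -4 - 2*Q)
z(-69)/k(65, 66) = (2/7 - 3/7*(-69))/(-4 - 2*65) = (2/7 + 207/7)/(-4 - 130) = (209/7)/(-134) = (209/7)*(-1/134) = -209/938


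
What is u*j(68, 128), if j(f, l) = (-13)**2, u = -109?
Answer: -18421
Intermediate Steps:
j(f, l) = 169
u*j(68, 128) = -109*169 = -18421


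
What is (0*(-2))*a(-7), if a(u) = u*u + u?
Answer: 0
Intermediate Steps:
a(u) = u + u² (a(u) = u² + u = u + u²)
(0*(-2))*a(-7) = (0*(-2))*(-7*(1 - 7)) = 0*(-7*(-6)) = 0*42 = 0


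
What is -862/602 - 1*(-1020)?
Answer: 306589/301 ≈ 1018.6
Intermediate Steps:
-862/602 - 1*(-1020) = -862*1/602 + 1020 = -431/301 + 1020 = 306589/301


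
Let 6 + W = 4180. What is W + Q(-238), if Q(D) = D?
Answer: 3936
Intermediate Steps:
W = 4174 (W = -6 + 4180 = 4174)
W + Q(-238) = 4174 - 238 = 3936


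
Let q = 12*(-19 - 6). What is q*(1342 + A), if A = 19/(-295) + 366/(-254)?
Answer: -3013297920/7493 ≈ -4.0215e+5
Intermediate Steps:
A = -56398/37465 (A = 19*(-1/295) + 366*(-1/254) = -19/295 - 183/127 = -56398/37465 ≈ -1.5054)
q = -300 (q = 12*(-25) = -300)
q*(1342 + A) = -300*(1342 - 56398/37465) = -300*50221632/37465 = -3013297920/7493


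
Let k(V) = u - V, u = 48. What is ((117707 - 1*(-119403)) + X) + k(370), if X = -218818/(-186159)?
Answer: 44080436110/186159 ≈ 2.3679e+5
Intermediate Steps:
k(V) = 48 - V
X = 218818/186159 (X = -218818*(-1/186159) = 218818/186159 ≈ 1.1754)
((117707 - 1*(-119403)) + X) + k(370) = ((117707 - 1*(-119403)) + 218818/186159) + (48 - 1*370) = ((117707 + 119403) + 218818/186159) + (48 - 370) = (237110 + 218818/186159) - 322 = 44140379308/186159 - 322 = 44080436110/186159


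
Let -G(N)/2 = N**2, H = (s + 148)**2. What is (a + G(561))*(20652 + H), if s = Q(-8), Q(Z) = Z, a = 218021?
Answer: -16560518092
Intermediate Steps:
s = -8
H = 19600 (H = (-8 + 148)**2 = 140**2 = 19600)
G(N) = -2*N**2
(a + G(561))*(20652 + H) = (218021 - 2*561**2)*(20652 + 19600) = (218021 - 2*314721)*40252 = (218021 - 629442)*40252 = -411421*40252 = -16560518092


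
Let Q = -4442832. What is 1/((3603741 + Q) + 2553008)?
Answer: 1/1713917 ≈ 5.8346e-7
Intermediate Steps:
1/((3603741 + Q) + 2553008) = 1/((3603741 - 4442832) + 2553008) = 1/(-839091 + 2553008) = 1/1713917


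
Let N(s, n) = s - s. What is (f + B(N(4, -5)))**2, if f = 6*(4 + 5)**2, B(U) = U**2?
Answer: 236196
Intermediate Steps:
N(s, n) = 0
f = 486 (f = 6*9**2 = 6*81 = 486)
(f + B(N(4, -5)))**2 = (486 + 0**2)**2 = (486 + 0)**2 = 486**2 = 236196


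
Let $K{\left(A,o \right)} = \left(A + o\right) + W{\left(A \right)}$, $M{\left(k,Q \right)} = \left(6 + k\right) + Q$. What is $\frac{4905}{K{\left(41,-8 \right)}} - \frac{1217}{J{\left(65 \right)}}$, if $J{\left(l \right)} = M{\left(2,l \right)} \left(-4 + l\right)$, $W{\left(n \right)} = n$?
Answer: $\frac{21751907}{329522} \approx 66.01$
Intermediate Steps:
$M{\left(k,Q \right)} = 6 + Q + k$
$J{\left(l \right)} = \left(-4 + l\right) \left(8 + l\right)$ ($J{\left(l \right)} = \left(6 + l + 2\right) \left(-4 + l\right) = \left(8 + l\right) \left(-4 + l\right) = \left(-4 + l\right) \left(8 + l\right)$)
$K{\left(A,o \right)} = o + 2 A$ ($K{\left(A,o \right)} = \left(A + o\right) + A = o + 2 A$)
$\frac{4905}{K{\left(41,-8 \right)}} - \frac{1217}{J{\left(65 \right)}} = \frac{4905}{-8 + 2 \cdot 41} - \frac{1217}{\left(-4 + 65\right) \left(8 + 65\right)} = \frac{4905}{-8 + 82} - \frac{1217}{61 \cdot 73} = \frac{4905}{74} - \frac{1217}{4453} = \frac{21751907}{329522}$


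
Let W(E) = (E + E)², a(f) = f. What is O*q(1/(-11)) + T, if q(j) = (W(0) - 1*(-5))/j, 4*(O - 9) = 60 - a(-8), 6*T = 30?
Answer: -1425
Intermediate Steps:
W(E) = 4*E² (W(E) = (2*E)² = 4*E²)
T = 5 (T = (⅙)*30 = 5)
O = 26 (O = 9 + (60 - 1*(-8))/4 = 9 + (60 + 8)/4 = 9 + (¼)*68 = 9 + 17 = 26)
q(j) = 5/j (q(j) = (4*0² - 1*(-5))/j = (4*0 + 5)/j = (0 + 5)/j = 5/j)
O*q(1/(-11)) + T = 26*(5/(1/(-11))) + 5 = 26*(5/(-1/11)) + 5 = 26*(5*(-11)) + 5 = 26*(-55) + 5 = -1430 + 5 = -1425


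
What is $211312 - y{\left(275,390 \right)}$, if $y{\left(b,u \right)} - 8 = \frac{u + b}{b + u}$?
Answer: $211303$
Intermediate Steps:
$y{\left(b,u \right)} = 9$ ($y{\left(b,u \right)} = 8 + \frac{u + b}{b + u} = 8 + \frac{b + u}{b + u} = 8 + 1 = 9$)
$211312 - y{\left(275,390 \right)} = 211312 - 9 = 211303$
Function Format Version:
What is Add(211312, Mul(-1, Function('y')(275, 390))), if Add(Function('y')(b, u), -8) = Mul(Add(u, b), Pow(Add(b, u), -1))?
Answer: 211303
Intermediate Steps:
Function('y')(b, u) = 9 (Function('y')(b, u) = Add(8, Mul(Add(u, b), Pow(Add(b, u), -1))) = Add(8, Mul(Add(b, u), Pow(Add(b, u), -1))) = Add(8, 1) = 9)
Add(211312, Mul(-1, Function('y')(275, 390))) = Add(211312, Mul(-1, 9)) = Add(211312, -9) = 211303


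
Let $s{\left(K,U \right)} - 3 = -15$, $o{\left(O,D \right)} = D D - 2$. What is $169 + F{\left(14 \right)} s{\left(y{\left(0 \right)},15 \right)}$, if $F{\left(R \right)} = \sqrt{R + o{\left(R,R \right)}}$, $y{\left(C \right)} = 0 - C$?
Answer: $169 - 48 \sqrt{13} \approx -4.0665$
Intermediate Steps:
$y{\left(C \right)} = - C$
$o{\left(O,D \right)} = -2 + D^{2}$ ($o{\left(O,D \right)} = D^{2} - 2 = -2 + D^{2}$)
$s{\left(K,U \right)} = -12$ ($s{\left(K,U \right)} = 3 - 15 = -12$)
$F{\left(R \right)} = \sqrt{-2 + R + R^{2}}$ ($F{\left(R \right)} = \sqrt{R + \left(-2 + R^{2}\right)} = \sqrt{-2 + R + R^{2}}$)
$169 + F{\left(14 \right)} s{\left(y{\left(0 \right)},15 \right)} = 169 + \sqrt{-2 + 14 + 14^{2}} \left(-12\right) = 169 + \sqrt{-2 + 14 + 196} \left(-12\right) = 169 + \sqrt{208} \left(-12\right) = 169 + 4 \sqrt{13} \left(-12\right) = 169 - 48 \sqrt{13}$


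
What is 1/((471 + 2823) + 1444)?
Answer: 1/4738 ≈ 0.00021106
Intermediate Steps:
1/((471 + 2823) + 1444) = 1/(3294 + 1444) = 1/4738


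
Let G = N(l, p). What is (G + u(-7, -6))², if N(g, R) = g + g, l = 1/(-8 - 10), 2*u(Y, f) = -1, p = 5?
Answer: 121/324 ≈ 0.37346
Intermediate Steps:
u(Y, f) = -½ (u(Y, f) = (½)*(-1) = -½)
l = -1/18 (l = 1/(-18) = -1/18 ≈ -0.055556)
N(g, R) = 2*g
G = -⅑ (G = 2*(-1/18) = -⅑ ≈ -0.11111)
(G + u(-7, -6))² = (-⅑ - ½)² = (-11/18)² = 121/324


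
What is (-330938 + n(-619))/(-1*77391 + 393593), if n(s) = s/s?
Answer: -330937/316202 ≈ -1.0466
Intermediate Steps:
n(s) = 1
(-330938 + n(-619))/(-1*77391 + 393593) = (-330938 + 1)/(-1*77391 + 393593) = -330937/(-77391 + 393593) = -330937/316202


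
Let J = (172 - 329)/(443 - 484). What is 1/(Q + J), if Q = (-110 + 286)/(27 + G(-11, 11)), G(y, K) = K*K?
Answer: 1517/7613 ≈ 0.19926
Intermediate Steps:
G(y, K) = K²
J = 157/41 (J = -157/(-41) = -157*(-1/41) = 157/41 ≈ 3.8293)
Q = 44/37 (Q = (-110 + 286)/(27 + 11²) = 176/(27 + 121) = 176/148 = 176*(1/148) = 44/37 ≈ 1.1892)
1/(Q + J) = 1/(44/37 + 157/41) = 1/(7613/1517) = 1517/7613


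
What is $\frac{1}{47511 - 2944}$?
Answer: $\frac{1}{44567} \approx 2.2438 \cdot 10^{-5}$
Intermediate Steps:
$\frac{1}{47511 - 2944} = \frac{1}{44567}$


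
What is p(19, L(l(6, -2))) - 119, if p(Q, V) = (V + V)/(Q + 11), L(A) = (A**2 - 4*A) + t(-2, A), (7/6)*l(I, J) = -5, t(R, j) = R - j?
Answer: -85613/735 ≈ -116.48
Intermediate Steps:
l(I, J) = -30/7 (l(I, J) = (6/7)*(-5) = -30/7)
L(A) = -2 + A**2 - 5*A (L(A) = (A**2 - 4*A) + (-2 - A) = -2 + A**2 - 5*A)
p(Q, V) = 2*V/(11 + Q) (p(Q, V) = (2*V)/(11 + Q) = 2*V/(11 + Q))
p(19, L(l(6, -2))) - 119 = 2*(-2 + (-30/7)**2 - 5*(-30/7))/(11 + 19) - 119 = 2*(-2 + 900/49 + 150/7)/30 - 119 = 2*(1852/49)*(1/30) - 119 = 1852/735 - 119 = -85613/735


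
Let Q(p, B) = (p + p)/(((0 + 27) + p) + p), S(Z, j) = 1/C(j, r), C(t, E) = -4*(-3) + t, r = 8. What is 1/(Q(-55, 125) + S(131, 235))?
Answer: 20501/27253 ≈ 0.75225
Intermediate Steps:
C(t, E) = 12 + t
S(Z, j) = 1/(12 + j)
Q(p, B) = 2*p/(27 + 2*p) (Q(p, B) = (2*p)/((27 + p) + p) = (2*p)/(27 + 2*p) = 2*p/(27 + 2*p))
1/(Q(-55, 125) + S(131, 235)) = 1/(2*(-55)/(27 + 2*(-55)) + 1/(12 + 235)) = 1/(2*(-55)/(27 - 110) + 1/247) = 1/(2*(-55)/(-83) + 1/247) = 1/(2*(-55)*(-1/83) + 1/247) = 1/(110/83 + 1/247) = 1/(27253/20501) = 20501/27253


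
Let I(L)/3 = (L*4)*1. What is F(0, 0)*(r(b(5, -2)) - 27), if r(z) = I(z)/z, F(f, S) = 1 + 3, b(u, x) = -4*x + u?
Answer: -60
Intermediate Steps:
b(u, x) = u - 4*x
I(L) = 12*L (I(L) = 3*((L*4)*1) = 3*((4*L)*1) = 3*(4*L) = 12*L)
F(f, S) = 4
r(z) = 12 (r(z) = (12*z)/z = 12)
F(0, 0)*(r(b(5, -2)) - 27) = 4*(12 - 27) = 4*(-15) = -60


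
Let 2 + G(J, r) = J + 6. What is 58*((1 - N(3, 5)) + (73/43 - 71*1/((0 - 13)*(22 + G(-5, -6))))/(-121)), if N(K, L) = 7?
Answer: -495638768/1420419 ≈ -348.94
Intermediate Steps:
G(J, r) = 4 + J (G(J, r) = -2 + (J + 6) = -2 + (6 + J) = 4 + J)
58*((1 - N(3, 5)) + (73/43 - 71*1/((0 - 13)*(22 + G(-5, -6))))/(-121)) = 58*((1 - 1*7) + (73/43 - 71*1/((0 - 13)*(22 + (4 - 5))))/(-121)) = 58*((1 - 7) + (73*(1/43) - 71*(-1/(13*(22 - 1))))*(-1/121)) = 58*(-6 + (73/43 - 71/((-13*21)))*(-1/121)) = 58*(-6 + (73/43 - 71/(-273))*(-1/121)) = 58*(-6 + (73/43 - 71*(-1/273))*(-1/121)) = 58*(-6 + (73/43 + 71/273)*(-1/121)) = 58*(-6 + (22982/11739)*(-1/121)) = 58*(-6 - 22982/1420419) = 58*(-8545496/1420419) = -495638768/1420419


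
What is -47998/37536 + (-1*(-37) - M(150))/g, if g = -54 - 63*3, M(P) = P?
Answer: -1236991/1520208 ≈ -0.81370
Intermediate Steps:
g = -243 (g = -54 - 189 = -243)
-47998/37536 + (-1*(-37) - M(150))/g = -47998/37536 + (-1*(-37) - 1*150)/(-243) = -47998*1/37536 + (37 - 150)*(-1/243) = -23999/18768 - 113*(-1/243) = -23999/18768 + 113/243 = -1236991/1520208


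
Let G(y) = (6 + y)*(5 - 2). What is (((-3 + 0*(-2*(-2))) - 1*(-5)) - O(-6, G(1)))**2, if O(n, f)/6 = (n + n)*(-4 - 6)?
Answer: 515524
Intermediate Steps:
G(y) = 18 + 3*y (G(y) = (6 + y)*3 = 18 + 3*y)
O(n, f) = -120*n (O(n, f) = 6*((n + n)*(-4 - 6)) = 6*((2*n)*(-10)) = 6*(-20*n) = -120*n)
(((-3 + 0*(-2*(-2))) - 1*(-5)) - O(-6, G(1)))**2 = (((-3 + 0*(-2*(-2))) - 1*(-5)) - (-120)*(-6))**2 = (((-3 + 0*4) + 5) - 1*720)**2 = (((-3 + 0) + 5) - 720)**2 = ((-3 + 5) - 720)**2 = (2 - 720)**2 = (-718)**2 = 515524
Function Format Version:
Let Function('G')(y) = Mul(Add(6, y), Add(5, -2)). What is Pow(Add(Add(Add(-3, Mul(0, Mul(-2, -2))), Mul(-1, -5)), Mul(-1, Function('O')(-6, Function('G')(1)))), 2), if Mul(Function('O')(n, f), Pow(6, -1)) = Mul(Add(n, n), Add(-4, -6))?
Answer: 515524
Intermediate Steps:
Function('G')(y) = Add(18, Mul(3, y)) (Function('G')(y) = Mul(Add(6, y), 3) = Add(18, Mul(3, y)))
Function('O')(n, f) = Mul(-120, n) (Function('O')(n, f) = Mul(6, Mul(Add(n, n), Add(-4, -6))) = Mul(6, Mul(Mul(2, n), -10)) = Mul(6, Mul(-20, n)) = Mul(-120, n))
Pow(Add(Add(Add(-3, Mul(0, Mul(-2, -2))), Mul(-1, -5)), Mul(-1, Function('O')(-6, Function('G')(1)))), 2) = Pow(Add(Add(Add(-3, Mul(0, Mul(-2, -2))), Mul(-1, -5)), Mul(-1, Mul(-120, -6))), 2) = Pow(Add(Add(Add(-3, Mul(0, 4)), 5), Mul(-1, 720)), 2) = Pow(Add(Add(Add(-3, 0), 5), -720), 2) = Pow(Add(Add(-3, 5), -720), 2) = Pow(Add(2, -720), 2) = Pow(-718, 2) = 515524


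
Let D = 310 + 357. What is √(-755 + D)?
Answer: 2*I*√22 ≈ 9.3808*I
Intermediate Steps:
D = 667
√(-755 + D) = √(-755 + 667) = √(-88) = 2*I*√22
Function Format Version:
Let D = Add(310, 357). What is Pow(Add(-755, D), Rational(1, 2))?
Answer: Mul(2, I, Pow(22, Rational(1, 2))) ≈ Mul(9.3808, I)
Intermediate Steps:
D = 667
Pow(Add(-755, D), Rational(1, 2)) = Pow(Add(-755, 667), Rational(1, 2)) = Pow(-88, Rational(1, 2)) = Mul(2, I, Pow(22, Rational(1, 2)))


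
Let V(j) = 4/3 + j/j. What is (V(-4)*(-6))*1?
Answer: -14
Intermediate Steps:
V(j) = 7/3 (V(j) = 4*(⅓) + 1 = 4/3 + 1 = 7/3)
(V(-4)*(-6))*1 = ((7/3)*(-6))*1 = -14*1 = -14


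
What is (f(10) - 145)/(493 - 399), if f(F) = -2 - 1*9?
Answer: -78/47 ≈ -1.6596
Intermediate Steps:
f(F) = -11 (f(F) = -2 - 9 = -11)
(f(10) - 145)/(493 - 399) = (-11 - 145)/(493 - 399) = -156/94 = -156*1/94 = -78/47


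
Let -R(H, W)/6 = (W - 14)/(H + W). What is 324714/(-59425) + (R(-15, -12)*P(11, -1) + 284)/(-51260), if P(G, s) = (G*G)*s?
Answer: -7516467458/1370756475 ≈ -5.4834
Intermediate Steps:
P(G, s) = s*G² (P(G, s) = G²*s = s*G²)
R(H, W) = -6*(-14 + W)/(H + W) (R(H, W) = -6*(W - 14)/(H + W) = -6*(-14 + W)/(H + W))
324714/(-59425) + (R(-15, -12)*P(11, -1) + 284)/(-51260) = 324714/(-59425) + ((6*(14 - 1*(-12))/(-15 - 12))*(-1*11²) + 284)/(-51260) = 324714*(-1/59425) + ((6*(14 + 12)/(-27))*(-1*121) + 284)*(-1/51260) = -324714/59425 + ((6*(-1/27)*26)*(-121) + 284)*(-1/51260) = -324714/59425 + (-52/9*(-121) + 284)*(-1/51260) = -324714/59425 + (6292/9 + 284)*(-1/51260) = -324714/59425 + (8848/9)*(-1/51260) = -324714/59425 - 2212/115335 = -7516467458/1370756475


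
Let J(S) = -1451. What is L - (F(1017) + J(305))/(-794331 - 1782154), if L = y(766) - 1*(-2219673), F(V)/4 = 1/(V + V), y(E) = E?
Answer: 1163636709529378/524057049 ≈ 2.2204e+6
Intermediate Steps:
F(V) = 2/V (F(V) = 4/(V + V) = 4/((2*V)) = 4*(1/(2*V)) = 2/V)
L = 2220439 (L = 766 - 1*(-2219673) = 766 + 2219673 = 2220439)
L - (F(1017) + J(305))/(-794331 - 1782154) = 2220439 - (2/1017 - 1451)/(-794331 - 1782154) = 2220439 - (2*(1/1017) - 1451)/(-2576485) = 2220439 - (2/1017 - 1451)*(-1)/2576485 = 2220439 - (-1475665)*(-1)/(1017*2576485) = 2220439 - 1*295133/524057049 = 2220439 - 295133/524057049 = 1163636709529378/524057049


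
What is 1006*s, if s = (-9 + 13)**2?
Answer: 16096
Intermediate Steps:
s = 16 (s = 4**2 = 16)
1006*s = 1006*16 = 16096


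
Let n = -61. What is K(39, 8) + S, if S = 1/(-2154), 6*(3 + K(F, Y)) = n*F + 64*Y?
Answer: -112786/359 ≈ -314.17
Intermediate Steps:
K(F, Y) = -3 - 61*F/6 + 32*Y/3 (K(F, Y) = -3 + (-61*F + 64*Y)/6 = -3 + (-61*F/6 + 32*Y/3) = -3 - 61*F/6 + 32*Y/3)
S = -1/2154 ≈ -0.00046425
K(39, 8) + S = (-3 - 61/6*39 + (32/3)*8) - 1/2154 = (-3 - 793/2 + 256/3) - 1/2154 = -1885/6 - 1/2154 = -112786/359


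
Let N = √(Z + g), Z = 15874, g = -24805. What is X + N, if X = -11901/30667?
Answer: -11901/30667 + I*√8931 ≈ -0.38807 + 94.504*I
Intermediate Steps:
X = -11901/30667 (X = -11901*1/30667 = -11901/30667 ≈ -0.38807)
N = I*√8931 (N = √(15874 - 24805) = √(-8931) = I*√8931 ≈ 94.504*I)
X + N = -11901/30667 + I*√8931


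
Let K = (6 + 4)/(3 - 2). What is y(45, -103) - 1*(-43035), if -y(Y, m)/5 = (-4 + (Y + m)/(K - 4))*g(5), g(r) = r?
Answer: 130130/3 ≈ 43377.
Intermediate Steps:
K = 10 (K = 10/1 = 10*1 = 10)
y(Y, m) = 100 - 25*Y/6 - 25*m/6 (y(Y, m) = -5*(-4 + (Y + m)/(10 - 4))*5 = -5*(-4 + (Y + m)/6)*5 = -5*(-4 + (Y + m)*(⅙))*5 = -5*(-4 + (Y/6 + m/6))*5 = -5*(-4 + Y/6 + m/6)*5 = -5*(-20 + 5*Y/6 + 5*m/6) = 100 - 25*Y/6 - 25*m/6)
y(45, -103) - 1*(-43035) = (100 - 25/6*45 - 25/6*(-103)) - 1*(-43035) = (100 - 375/2 + 2575/6) + 43035 = 1025/3 + 43035 = 130130/3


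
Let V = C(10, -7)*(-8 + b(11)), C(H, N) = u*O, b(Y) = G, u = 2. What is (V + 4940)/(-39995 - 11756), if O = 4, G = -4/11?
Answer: -53604/569261 ≈ -0.094164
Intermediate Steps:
G = -4/11 (G = -4*1/11 = -4/11 ≈ -0.36364)
b(Y) = -4/11
C(H, N) = 8 (C(H, N) = 2*4 = 8)
V = -736/11 (V = 8*(-8 - 4/11) = 8*(-92/11) = -736/11 ≈ -66.909)
(V + 4940)/(-39995 - 11756) = (-736/11 + 4940)/(-39995 - 11756) = (53604/11)/(-51751) = (53604/11)*(-1/51751) = -53604/569261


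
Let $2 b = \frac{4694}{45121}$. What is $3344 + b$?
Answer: $\frac{150886971}{45121} \approx 3344.1$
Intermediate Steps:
$b = \frac{2347}{45121}$ ($b = \frac{4694 \cdot \frac{1}{45121}}{2} = \frac{1}{2} \cdot \frac{4694}{45121} = \frac{2347}{45121} \approx 0.052016$)
$3344 + b = 3344 + \frac{2347}{45121} = \frac{150886971}{45121}$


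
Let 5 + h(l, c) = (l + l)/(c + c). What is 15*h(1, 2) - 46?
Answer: -227/2 ≈ -113.50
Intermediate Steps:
h(l, c) = -5 + l/c (h(l, c) = -5 + (l + l)/(c + c) = -5 + (2*l)/((2*c)) = -5 + (2*l)*(1/(2*c)) = -5 + l/c)
15*h(1, 2) - 46 = 15*(-5 + 1/2) - 46 = 15*(-9/2) - 46 = -135/2 - 46 = -227/2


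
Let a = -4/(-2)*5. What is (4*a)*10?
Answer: 400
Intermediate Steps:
a = 10 (a = -4*(-1/2)*5 = 2*5 = 10)
(4*a)*10 = (4*10)*10 = 40*10 = 400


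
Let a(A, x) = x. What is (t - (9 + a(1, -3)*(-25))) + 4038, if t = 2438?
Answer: 6392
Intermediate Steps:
(t - (9 + a(1, -3)*(-25))) + 4038 = (2438 - (9 - 3*(-25))) + 4038 = (2438 - (9 + 75)) + 4038 = (2438 - 1*84) + 4038 = (2438 - 84) + 4038 = 2354 + 4038 = 6392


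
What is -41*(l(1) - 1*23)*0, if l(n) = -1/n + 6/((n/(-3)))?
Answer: 0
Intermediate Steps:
l(n) = -19/n (l(n) = -1/n + 6/((n*(-⅓))) = -1/n + 6/((-n/3)) = -1/n + 6*(-3/n) = -1/n - 18/n = -19/n)
-41*(l(1) - 1*23)*0 = -41*(-19/1 - 1*23)*0 = -41*(-19*1 - 23)*0 = -41*(-19 - 23)*0 = -41*(-42)*0 = 1722*0 = 0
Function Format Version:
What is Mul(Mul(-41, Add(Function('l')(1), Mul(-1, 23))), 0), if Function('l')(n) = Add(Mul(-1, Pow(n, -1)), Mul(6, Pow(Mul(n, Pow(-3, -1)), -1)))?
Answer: 0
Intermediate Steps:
Function('l')(n) = Mul(-19, Pow(n, -1)) (Function('l')(n) = Add(Mul(-1, Pow(n, -1)), Mul(6, Pow(Mul(n, Rational(-1, 3)), -1))) = Add(Mul(-1, Pow(n, -1)), Mul(6, Pow(Mul(Rational(-1, 3), n), -1))) = Add(Mul(-1, Pow(n, -1)), Mul(6, Mul(-3, Pow(n, -1)))) = Add(Mul(-1, Pow(n, -1)), Mul(-18, Pow(n, -1))) = Mul(-19, Pow(n, -1)))
Mul(Mul(-41, Add(Function('l')(1), Mul(-1, 23))), 0) = Mul(Mul(-41, Add(Mul(-19, Pow(1, -1)), Mul(-1, 23))), 0) = Mul(Mul(-41, Add(Mul(-19, 1), -23)), 0) = Mul(Mul(-41, Add(-19, -23)), 0) = Mul(Mul(-41, -42), 0) = Mul(1722, 0) = 0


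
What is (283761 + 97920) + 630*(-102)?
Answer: 317421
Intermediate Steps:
(283761 + 97920) + 630*(-102) = 381681 - 64260 = 317421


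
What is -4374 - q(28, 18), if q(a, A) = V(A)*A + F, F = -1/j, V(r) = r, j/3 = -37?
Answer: -521479/111 ≈ -4698.0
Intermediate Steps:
j = -111 (j = 3*(-37) = -111)
F = 1/111 (F = -1/(-111) = -1*(-1/111) = 1/111 ≈ 0.0090090)
q(a, A) = 1/111 + A² (q(a, A) = A*A + 1/111 = A² + 1/111 = 1/111 + A²)
-4374 - q(28, 18) = -4374 - (1/111 + 18²) = -4374 - (1/111 + 324) = -4374 - 1*35965/111 = -4374 - 35965/111 = -521479/111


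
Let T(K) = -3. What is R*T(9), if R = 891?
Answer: -2673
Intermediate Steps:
R*T(9) = 891*(-3) = -2673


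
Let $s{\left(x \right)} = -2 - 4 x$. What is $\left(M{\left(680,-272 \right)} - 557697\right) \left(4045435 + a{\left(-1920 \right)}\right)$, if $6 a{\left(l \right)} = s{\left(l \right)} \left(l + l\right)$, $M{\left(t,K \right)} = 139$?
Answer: $484230759630$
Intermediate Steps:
$a{\left(l \right)} = \frac{l \left(-2 - 4 l\right)}{3}$ ($a{\left(l \right)} = \frac{\left(-2 - 4 l\right) \left(l + l\right)}{6} = \frac{\left(-2 - 4 l\right) 2 l}{6} = \frac{2 l \left(-2 - 4 l\right)}{6} = \frac{l \left(-2 - 4 l\right)}{3}$)
$\left(M{\left(680,-272 \right)} - 557697\right) \left(4045435 + a{\left(-1920 \right)}\right) = \left(139 - 557697\right) \left(4045435 - - 1280 \left(1 + 2 \left(-1920\right)\right)\right) = - 557558 \left(4045435 - - 1280 \left(1 - 3840\right)\right) = - 557558 \left(4045435 - \left(-1280\right) \left(-3839\right)\right) = - 557558 \left(4045435 - 4913920\right) = \left(-557558\right) \left(-868485\right) = 484230759630$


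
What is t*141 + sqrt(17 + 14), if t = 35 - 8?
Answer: 3807 + sqrt(31) ≈ 3812.6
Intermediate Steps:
t = 27
t*141 + sqrt(17 + 14) = 27*141 + sqrt(17 + 14) = 3807 + sqrt(31)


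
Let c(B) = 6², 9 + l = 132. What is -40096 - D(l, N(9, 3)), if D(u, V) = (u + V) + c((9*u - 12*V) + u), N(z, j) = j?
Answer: -40258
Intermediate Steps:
l = 123 (l = -9 + 132 = 123)
c(B) = 36
D(u, V) = 36 + V + u (D(u, V) = (u + V) + 36 = (V + u) + 36 = 36 + V + u)
-40096 - D(l, N(9, 3)) = -40096 - (36 + 3 + 123) = -40096 - 1*162 = -40096 - 162 = -40258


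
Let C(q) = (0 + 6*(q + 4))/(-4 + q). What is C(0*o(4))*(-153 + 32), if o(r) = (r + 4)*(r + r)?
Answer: 726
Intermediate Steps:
o(r) = 2*r*(4 + r) (o(r) = (4 + r)*(2*r) = 2*r*(4 + r))
C(q) = (24 + 6*q)/(-4 + q) (C(q) = (0 + 6*(4 + q))/(-4 + q) = (0 + (24 + 6*q))/(-4 + q) = (24 + 6*q)/(-4 + q))
C(0*o(4))*(-153 + 32) = (6*(4 + 0*(2*4*(4 + 4)))/(-4 + 0*(2*4*(4 + 4))))*(-153 + 32) = (6*(4 + 0*(2*4*8))/(-4 + 0*(2*4*8)))*(-121) = (6*(4 + 0*64)/(-4 + 0*64))*(-121) = (6*(4 + 0)/(-4 + 0))*(-121) = (6*4/(-4))*(-121) = (6*(-¼)*4)*(-121) = -6*(-121) = 726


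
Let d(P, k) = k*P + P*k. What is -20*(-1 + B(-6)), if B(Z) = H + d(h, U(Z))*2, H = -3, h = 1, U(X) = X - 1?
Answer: 640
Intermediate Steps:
U(X) = -1 + X
d(P, k) = 2*P*k (d(P, k) = P*k + P*k = 2*P*k)
B(Z) = -7 + 4*Z (B(Z) = -3 + (2*1*(-1 + Z))*2 = -3 + (-2 + 2*Z)*2 = -3 + (-4 + 4*Z) = -7 + 4*Z)
-20*(-1 + B(-6)) = -20*(-1 + (-7 + 4*(-6))) = -20*(-1 + (-7 - 24)) = -20*(-1 - 31) = -20*(-32) = 640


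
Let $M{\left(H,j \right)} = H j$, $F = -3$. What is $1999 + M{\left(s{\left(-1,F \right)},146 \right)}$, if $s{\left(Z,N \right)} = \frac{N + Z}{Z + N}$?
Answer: $2145$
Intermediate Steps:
$s{\left(Z,N \right)} = 1$ ($s{\left(Z,N \right)} = \frac{N + Z}{N + Z} = 1$)
$1999 + M{\left(s{\left(-1,F \right)},146 \right)} = 1999 + 1 \cdot 146 = 1999 + 146 = 2145$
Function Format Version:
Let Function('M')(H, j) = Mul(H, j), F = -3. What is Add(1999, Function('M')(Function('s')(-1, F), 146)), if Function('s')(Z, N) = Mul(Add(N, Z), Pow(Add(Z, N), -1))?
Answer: 2145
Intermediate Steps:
Function('s')(Z, N) = 1 (Function('s')(Z, N) = Mul(Add(N, Z), Pow(Add(N, Z), -1)) = 1)
Add(1999, Function('M')(Function('s')(-1, F), 146)) = Add(1999, Mul(1, 146)) = Add(1999, 146) = 2145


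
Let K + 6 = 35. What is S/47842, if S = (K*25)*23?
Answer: 16675/47842 ≈ 0.34854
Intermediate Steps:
K = 29 (K = -6 + 35 = 29)
S = 16675 (S = (29*25)*23 = 725*23 = 16675)
S/47842 = 16675/47842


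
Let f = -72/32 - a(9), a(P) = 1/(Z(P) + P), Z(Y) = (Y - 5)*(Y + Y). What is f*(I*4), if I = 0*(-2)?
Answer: 0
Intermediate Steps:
Z(Y) = 2*Y*(-5 + Y) (Z(Y) = (-5 + Y)*(2*Y) = 2*Y*(-5 + Y))
a(P) = 1/(P + 2*P*(-5 + P)) (a(P) = 1/(2*P*(-5 + P) + P) = 1/(P + 2*P*(-5 + P)))
I = 0
f = -733/324 (f = -72/32 - 1/(9*(-9 + 2*9)) = -72*1/32 - 1/(9*(-9 + 18)) = -9/4 - 1/(9*9) = -9/4 - 1*1/81 = -9/4 - 1/81 = -733/324 ≈ -2.2623)
f*(I*4) = -0*4 = -733/324*0 = 0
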